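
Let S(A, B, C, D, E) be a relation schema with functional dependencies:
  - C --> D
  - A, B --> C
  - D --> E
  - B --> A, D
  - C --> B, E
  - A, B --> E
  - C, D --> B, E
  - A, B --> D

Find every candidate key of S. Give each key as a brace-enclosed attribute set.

Closure of {B} is {A, B, C, D, E}, the whole schema; {B} is a candidate key.
Closure of {C} is {A, B, C, D, E}, the whole schema; {C} is a candidate key.
Any other superkey properly contains one of these, so there are no further candidate keys.

{B}, {C}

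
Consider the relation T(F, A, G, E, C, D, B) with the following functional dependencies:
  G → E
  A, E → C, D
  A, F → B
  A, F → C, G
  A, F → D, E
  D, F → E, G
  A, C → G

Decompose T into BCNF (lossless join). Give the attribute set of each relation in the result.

Candidate key of the original relation: {A, F}.
In {A, B, C, D, E, F, G}, {G} is not a superkey ({G}⁺ restricted to this set is {E, G}), so split on G → E into {E, G} and {A, B, C, D, F, G}.
{E, G}: every determinant is a superkey — BCNF.
In {A, B, C, D, F, G}, {D, F} is not a superkey ({D, F}⁺ restricted to this set is {D, F, G}), so split on D, F → G into {D, F, G} and {A, B, C, D, F}.
{D, F, G}: every determinant is a superkey — BCNF.
In {A, B, C, D, F}, {A, C} is not a superkey ({A, C}⁺ restricted to this set is {A, C, D}), so split on A, C → D into {A, C, D} and {A, B, C, F}.
{A, C, D}: every determinant is a superkey — BCNF.
{A, B, C, F}: every determinant is a superkey — BCNF.

{A, B, C, F}; {A, C, D}; {D, F, G}; {E, G}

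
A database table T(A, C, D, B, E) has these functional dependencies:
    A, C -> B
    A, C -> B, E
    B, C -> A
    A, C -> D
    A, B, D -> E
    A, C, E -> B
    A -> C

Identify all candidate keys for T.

Closure of {A} is {A, B, C, D, E}, the whole schema; {A} is a candidate key.
Closure of {B, C} is {A, B, C, D, E}, the whole schema; {B, C} is a candidate key.
No proper subset of any of these is a key, and no other minimal superkey exists.

{A}, {B, C}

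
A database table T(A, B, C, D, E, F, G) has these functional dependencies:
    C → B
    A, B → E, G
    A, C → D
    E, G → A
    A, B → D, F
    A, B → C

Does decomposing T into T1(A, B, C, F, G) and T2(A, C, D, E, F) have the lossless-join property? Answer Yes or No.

T1 ∩ T2 = {A, C, F}; its closure under F is {A, B, C, D, E, F, G}.
This includes all of T1, so the common attributes are a superkey of T1 — the join is lossless.

Yes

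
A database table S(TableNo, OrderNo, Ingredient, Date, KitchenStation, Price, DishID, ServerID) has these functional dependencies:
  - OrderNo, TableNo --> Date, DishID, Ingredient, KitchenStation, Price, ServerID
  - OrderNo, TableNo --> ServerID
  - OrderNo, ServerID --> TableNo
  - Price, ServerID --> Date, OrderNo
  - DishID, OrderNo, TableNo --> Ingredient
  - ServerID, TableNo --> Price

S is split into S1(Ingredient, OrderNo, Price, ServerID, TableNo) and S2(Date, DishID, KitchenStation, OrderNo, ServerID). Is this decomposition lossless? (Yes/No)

Yes

S1 ∩ S2 = {OrderNo, ServerID}; its closure under F is {Date, DishID, Ingredient, KitchenStation, OrderNo, Price, ServerID, TableNo}.
Since S1 ⊆ {Date, DishID, Ingredient, KitchenStation, OrderNo, Price, ServerID, TableNo}, the intersection is a superkey of S1; the decomposition is lossless.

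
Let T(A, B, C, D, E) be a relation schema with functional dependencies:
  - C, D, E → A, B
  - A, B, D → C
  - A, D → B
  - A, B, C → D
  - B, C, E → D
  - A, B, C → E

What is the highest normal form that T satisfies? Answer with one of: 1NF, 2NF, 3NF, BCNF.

BCNF

Candidate keys: {A, B, C}, {A, D}, {B, C, E}, {C, D, E}. Prime attributes: {A, B, C, D, E}.
The left-hand side of every FD is a superkey, so BCNF is satisfied.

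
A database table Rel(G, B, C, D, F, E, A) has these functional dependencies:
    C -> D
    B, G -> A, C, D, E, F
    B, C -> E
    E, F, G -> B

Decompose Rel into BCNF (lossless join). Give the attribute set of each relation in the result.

{A, B, C, F, G}; {B, C, E}; {C, D}

Candidate keys of the original relation: {B, G}, {E, F, G}.
Within {A, B, C, D, E, F, G}: {C}⁺ ∩ {A, B, C, D, E, F, G} = {C, D}, not the whole set, so C -> D violates BCNF; decompose into {C, D} and {A, B, C, E, F, G}.
{C, D} has no BCNF violation.
Within {A, B, C, E, F, G}: {B, C}⁺ ∩ {A, B, C, E, F, G} = {B, C, E}, not the whole set, so B, C -> E violates BCNF; decompose into {B, C, E} and {A, B, C, F, G}.
{B, C, E} has no BCNF violation.
{A, B, C, F, G} has no BCNF violation.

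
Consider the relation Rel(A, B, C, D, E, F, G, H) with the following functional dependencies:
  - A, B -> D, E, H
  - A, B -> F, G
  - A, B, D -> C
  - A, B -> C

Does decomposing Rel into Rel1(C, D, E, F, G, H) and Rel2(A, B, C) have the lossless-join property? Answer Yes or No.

No

Rel1 ∩ Rel2 = {C}; its closure under F is {C}.
Neither Rel1 nor Rel2 is contained in that closure, so the decomposition is lossy.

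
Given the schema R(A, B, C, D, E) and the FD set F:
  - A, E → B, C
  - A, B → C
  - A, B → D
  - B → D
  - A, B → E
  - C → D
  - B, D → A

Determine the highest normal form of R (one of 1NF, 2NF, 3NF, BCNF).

2NF

Candidate keys: {A, E}, {B}. Prime attributes: {A, B, E}.
C → D breaks BCNF: {C}⁺ = {C, D}, so {C} is not a superkey.
C → D determines the non-prime attribute {D} from a non-superkey — 3NF is violated.
No non-prime attribute depends on a proper subset of any candidate key, so 2NF holds.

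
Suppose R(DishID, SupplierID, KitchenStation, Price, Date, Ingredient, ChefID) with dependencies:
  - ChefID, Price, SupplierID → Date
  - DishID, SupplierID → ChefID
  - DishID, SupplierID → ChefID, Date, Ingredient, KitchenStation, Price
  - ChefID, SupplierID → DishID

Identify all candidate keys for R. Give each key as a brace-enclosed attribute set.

{ChefID, SupplierID}, {DishID, SupplierID}

Attributes never on any right-hand side: {SupplierID} — every candidate key must contain it.
Closure of {ChefID, SupplierID} is {ChefID, Date, DishID, Ingredient, KitchenStation, Price, SupplierID}, the whole schema; {ChefID, SupplierID} is a candidate key.
Closure of {DishID, SupplierID} is {ChefID, Date, DishID, Ingredient, KitchenStation, Price, SupplierID}, the whole schema; {DishID, SupplierID} is a candidate key.
Any other superkey properly contains one of these, so there are no further candidate keys.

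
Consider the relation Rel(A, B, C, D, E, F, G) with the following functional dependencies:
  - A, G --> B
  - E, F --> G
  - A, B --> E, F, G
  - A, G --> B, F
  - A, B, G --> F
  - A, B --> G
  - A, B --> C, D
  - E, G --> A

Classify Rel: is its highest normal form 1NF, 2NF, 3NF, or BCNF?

BCNF

Candidate keys: {A, B}, {A, G}, {E, F}, {E, G}. Prime attributes: {A, B, E, F, G}.
Each dependency's left side is a superkey — BCNF holds.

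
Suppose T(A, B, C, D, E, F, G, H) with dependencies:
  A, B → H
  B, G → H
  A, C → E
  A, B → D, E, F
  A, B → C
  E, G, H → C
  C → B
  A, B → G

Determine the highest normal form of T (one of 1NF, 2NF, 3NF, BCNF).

3NF

Candidate keys: {A, B}, {A, C}, {A, E, G, H}. Prime attributes: {A, B, C, E, G, H}.
B, G → H breaks BCNF: {B, G}⁺ = {B, G, H}, so {B, G} is not a superkey.
Its right-hand attributes {H} are all prime, as are those of every other non-superkey FD — the relation is in 3NF.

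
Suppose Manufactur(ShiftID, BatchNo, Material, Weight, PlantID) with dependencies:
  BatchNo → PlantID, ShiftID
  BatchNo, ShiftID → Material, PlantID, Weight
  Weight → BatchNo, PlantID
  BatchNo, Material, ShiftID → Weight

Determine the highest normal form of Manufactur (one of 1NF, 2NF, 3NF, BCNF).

Candidate keys: {BatchNo}, {Weight}. Prime attributes: {BatchNo, Weight}.
The left-hand side of every FD is a superkey, so BCNF is satisfied.

BCNF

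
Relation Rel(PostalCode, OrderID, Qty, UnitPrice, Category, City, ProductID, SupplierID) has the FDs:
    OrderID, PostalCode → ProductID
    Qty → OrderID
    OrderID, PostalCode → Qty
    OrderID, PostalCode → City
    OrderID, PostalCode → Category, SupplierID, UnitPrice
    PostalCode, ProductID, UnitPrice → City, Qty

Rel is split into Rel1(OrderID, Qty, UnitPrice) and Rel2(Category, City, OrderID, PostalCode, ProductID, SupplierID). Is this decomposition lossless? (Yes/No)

Rel1 ∩ Rel2 = {OrderID}; its closure under F is {OrderID}.
Neither Rel1 nor Rel2 is contained in that closure, so the decomposition is lossy.

No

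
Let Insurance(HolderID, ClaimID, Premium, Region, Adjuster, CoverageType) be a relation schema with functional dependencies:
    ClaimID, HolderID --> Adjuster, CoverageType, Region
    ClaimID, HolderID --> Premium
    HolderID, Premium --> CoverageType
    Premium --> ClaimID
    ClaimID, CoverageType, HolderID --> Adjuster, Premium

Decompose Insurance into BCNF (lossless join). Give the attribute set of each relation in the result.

Candidate keys of the original relation: {ClaimID, HolderID}, {HolderID, Premium}.
Within {Adjuster, ClaimID, CoverageType, HolderID, Premium, Region}: {Premium}⁺ ∩ {Adjuster, ClaimID, CoverageType, HolderID, Premium, Region} = {ClaimID, Premium}, not the whole set, so Premium --> ClaimID violates BCNF; decompose into {ClaimID, Premium} and {Adjuster, CoverageType, HolderID, Premium, Region}.
{ClaimID, Premium} is in BCNF.
{Adjuster, CoverageType, HolderID, Premium, Region} is in BCNF.

{Adjuster, CoverageType, HolderID, Premium, Region}; {ClaimID, Premium}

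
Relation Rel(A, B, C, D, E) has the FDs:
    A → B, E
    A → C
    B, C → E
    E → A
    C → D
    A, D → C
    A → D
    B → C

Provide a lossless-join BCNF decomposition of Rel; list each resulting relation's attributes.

{A, B, C, E}; {C, D}

Candidate keys of the original relation: {A}, {B}, {E}.
In {A, B, C, D, E}, {C} is not a superkey ({C}⁺ restricted to this set is {C, D}), so split on C → D into {C, D} and {A, B, C, E}.
{C, D} has no BCNF violation.
{A, B, C, E} has no BCNF violation.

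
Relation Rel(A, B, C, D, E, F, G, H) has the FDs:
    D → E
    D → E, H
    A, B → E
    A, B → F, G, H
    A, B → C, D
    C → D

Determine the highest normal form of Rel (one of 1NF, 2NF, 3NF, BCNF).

Candidate key: {A, B}. Prime attributes: {A, B}.
D → E breaks BCNF: {D}⁺ = {D, E, H}, so {D} is not a superkey.
D → E has non-prime {E} on the right and a non-superkey on the left, so 3NF fails.
Checking every proper subset of each key, none determines a non-prime attribute — 2NF is satisfied.

2NF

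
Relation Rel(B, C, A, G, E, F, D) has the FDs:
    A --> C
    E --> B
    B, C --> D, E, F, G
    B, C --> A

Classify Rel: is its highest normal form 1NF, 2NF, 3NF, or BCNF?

Candidate keys: {A, B}, {A, E}, {B, C}, {C, E}. Prime attributes: {A, B, C, E}.
For A --> C we have {A}⁺ = {A, C}; {A} is not a superkey, so BCNF fails.
But every attribute on its right side ({C}) is prime, and the same holds for every other non-superkey FD, so 3NF still holds.

3NF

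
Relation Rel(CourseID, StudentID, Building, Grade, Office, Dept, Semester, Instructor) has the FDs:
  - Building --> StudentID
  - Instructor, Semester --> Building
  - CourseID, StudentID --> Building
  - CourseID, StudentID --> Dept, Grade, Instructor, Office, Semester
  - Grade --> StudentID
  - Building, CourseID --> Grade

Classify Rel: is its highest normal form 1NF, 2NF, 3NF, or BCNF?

3NF

Candidate keys: {Building, CourseID}, {CourseID, Grade}, {CourseID, Instructor, Semester}, {CourseID, StudentID}. Prime attributes: {Building, CourseID, Grade, Instructor, Semester, StudentID}.
Building --> StudentID breaks BCNF: {Building}⁺ = {Building, StudentID}, so {Building} is not a superkey.
Since {StudentID} ⊆ prime attributes and every other non-superkey FD also has a prime right side, the schema is in 3NF.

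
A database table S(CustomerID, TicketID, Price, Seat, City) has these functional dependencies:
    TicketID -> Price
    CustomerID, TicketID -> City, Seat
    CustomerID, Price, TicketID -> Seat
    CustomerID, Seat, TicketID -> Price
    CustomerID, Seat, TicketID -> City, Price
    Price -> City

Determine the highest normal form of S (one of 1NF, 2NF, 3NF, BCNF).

Candidate key: {CustomerID, TicketID}. Prime attributes: {CustomerID, TicketID}.
TicketID -> Price breaks BCNF: {TicketID}⁺ = {City, Price, TicketID}, so {TicketID} is not a superkey.
TicketID -> Price determines the non-prime attribute {Price} from a non-superkey — 3NF is violated.
{TicketID} is a proper subset of the key {CustomerID, TicketID}, and {TicketID}⁺ contains the non-prime attributes {City, Price} — a partial dependency, so 2NF is violated.

1NF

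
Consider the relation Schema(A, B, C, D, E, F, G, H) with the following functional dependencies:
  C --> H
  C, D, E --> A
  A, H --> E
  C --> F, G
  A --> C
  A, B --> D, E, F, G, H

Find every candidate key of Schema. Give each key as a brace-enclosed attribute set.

No FD produces {B}, so it must be in every candidate key.
{A, B}⁺ = {A, B, C, D, E, F, G, H} — all of the relation — so {A, B} is a candidate key.
{B, C, D, E}⁺ = {A, B, C, D, E, F, G, H} — all of the relation — so {B, C, D, E} is a candidate key.
These are minimal and exhaustive — every other superkey contains one of them.

{A, B}, {B, C, D, E}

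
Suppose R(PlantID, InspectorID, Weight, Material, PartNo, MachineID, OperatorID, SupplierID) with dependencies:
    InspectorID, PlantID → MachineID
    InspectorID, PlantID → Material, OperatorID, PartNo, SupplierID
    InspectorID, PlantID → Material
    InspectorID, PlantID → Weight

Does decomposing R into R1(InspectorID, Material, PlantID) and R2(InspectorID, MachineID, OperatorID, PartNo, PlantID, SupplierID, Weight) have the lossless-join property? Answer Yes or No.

Yes

Common attributes: {InspectorID, PlantID}; their closure is {InspectorID, MachineID, Material, OperatorID, PartNo, PlantID, SupplierID, Weight}.
This includes all of R1, so the common attributes are a superkey of R1 — the join is lossless.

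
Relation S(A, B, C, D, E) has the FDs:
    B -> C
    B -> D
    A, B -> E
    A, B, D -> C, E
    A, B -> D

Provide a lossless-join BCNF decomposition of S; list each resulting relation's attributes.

Candidate key of the original relation: {A, B}.
{A, B, C, D, E}: {B} determines {B, C, D} here but is not a superkey — split on B -> C, D, giving {B, C, D} and {A, B, E}.
{B, C, D} is in BCNF.
{A, B, E} is in BCNF.

{A, B, E}; {B, C, D}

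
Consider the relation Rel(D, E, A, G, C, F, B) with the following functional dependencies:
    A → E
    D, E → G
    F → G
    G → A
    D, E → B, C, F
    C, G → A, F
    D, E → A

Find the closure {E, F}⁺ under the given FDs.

Start with {E, F}.
F → G applies; add {G} → now {E, F, G}.
G → A applies; add {A} → now {A, E, F, G}.
No further FD applies.

{A, E, F, G}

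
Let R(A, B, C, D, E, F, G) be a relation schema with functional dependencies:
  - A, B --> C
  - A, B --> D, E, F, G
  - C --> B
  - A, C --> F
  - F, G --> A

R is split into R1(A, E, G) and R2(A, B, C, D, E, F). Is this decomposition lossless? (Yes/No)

No

Common attributes: {A, E}; their closure is {A, E}.
R1 ⊄ {A, E} and R2 ⊄ {A, E}, so the split is lossy.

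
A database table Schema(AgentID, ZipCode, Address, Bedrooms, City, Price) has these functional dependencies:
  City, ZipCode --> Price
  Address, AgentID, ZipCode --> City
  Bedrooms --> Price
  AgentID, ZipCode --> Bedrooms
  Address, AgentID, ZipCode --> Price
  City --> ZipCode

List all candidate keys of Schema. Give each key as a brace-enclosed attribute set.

Attributes never on any right-hand side: {Address, AgentID} — every candidate key must contain all of them.
Closure of {Address, AgentID, City} is {Address, AgentID, Bedrooms, City, Price, ZipCode}, the whole schema; {Address, AgentID, City} is a candidate key.
Closure of {Address, AgentID, ZipCode} is {Address, AgentID, Bedrooms, City, Price, ZipCode}, the whole schema; {Address, AgentID, ZipCode} is a candidate key.
No proper subset of any of these is a key, and no other minimal superkey exists.

{Address, AgentID, City}, {Address, AgentID, ZipCode}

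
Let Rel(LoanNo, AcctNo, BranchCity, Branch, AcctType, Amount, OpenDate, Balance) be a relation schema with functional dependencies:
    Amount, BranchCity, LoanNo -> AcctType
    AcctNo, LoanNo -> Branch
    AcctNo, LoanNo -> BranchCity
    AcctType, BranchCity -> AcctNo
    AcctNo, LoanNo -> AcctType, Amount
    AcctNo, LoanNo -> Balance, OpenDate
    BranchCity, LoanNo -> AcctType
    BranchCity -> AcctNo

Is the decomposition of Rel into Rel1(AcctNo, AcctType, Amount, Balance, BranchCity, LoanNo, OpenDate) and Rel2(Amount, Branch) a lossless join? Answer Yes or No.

No

Common attributes: {Amount}; their closure is {Amount}.
The closure covers neither Rel1 nor Rel2 entirely; the join is not lossless.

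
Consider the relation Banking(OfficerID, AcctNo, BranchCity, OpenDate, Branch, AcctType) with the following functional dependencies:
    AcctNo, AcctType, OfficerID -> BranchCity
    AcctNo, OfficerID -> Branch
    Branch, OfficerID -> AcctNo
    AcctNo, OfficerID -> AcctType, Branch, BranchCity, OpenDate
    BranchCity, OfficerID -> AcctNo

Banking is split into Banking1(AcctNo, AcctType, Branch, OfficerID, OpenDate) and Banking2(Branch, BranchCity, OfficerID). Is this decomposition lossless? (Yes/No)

Yes

Banking1 ∩ Banking2 = {Branch, OfficerID}; its closure under F is {AcctNo, AcctType, Branch, BranchCity, OfficerID, OpenDate}.
This includes all of Banking1, so the common attributes are a superkey of Banking1 — the join is lossless.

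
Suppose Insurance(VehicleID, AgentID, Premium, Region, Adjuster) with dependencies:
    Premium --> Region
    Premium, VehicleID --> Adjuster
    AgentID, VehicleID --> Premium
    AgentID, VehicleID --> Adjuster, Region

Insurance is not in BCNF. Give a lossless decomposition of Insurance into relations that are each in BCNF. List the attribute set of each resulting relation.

{Adjuster, Premium, VehicleID}; {AgentID, Premium, VehicleID}; {Premium, Region}

Candidate key of the original relation: {AgentID, VehicleID}.
{Adjuster, AgentID, Premium, Region, VehicleID}: {Premium} determines {Premium, Region} here but is not a superkey — split on Premium --> Region, giving {Premium, Region} and {Adjuster, AgentID, Premium, VehicleID}.
{Premium, Region} is in BCNF.
{Adjuster, AgentID, Premium, VehicleID}: {Premium, VehicleID} determines {Adjuster, Premium, VehicleID} here but is not a superkey — split on Premium, VehicleID --> Adjuster, giving {Adjuster, Premium, VehicleID} and {AgentID, Premium, VehicleID}.
{Adjuster, Premium, VehicleID} is in BCNF.
{AgentID, Premium, VehicleID} is in BCNF.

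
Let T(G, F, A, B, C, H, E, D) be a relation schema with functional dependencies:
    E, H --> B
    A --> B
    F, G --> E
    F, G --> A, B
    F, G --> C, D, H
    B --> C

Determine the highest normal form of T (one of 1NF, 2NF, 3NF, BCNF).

Candidate key: {F, G}. Prime attributes: {F, G}.
For E, H --> B we have {E, H}⁺ = {B, C, E, H}; {E, H} is not a superkey, so BCNF fails.
E, H --> B determines the non-prime attribute {B} from a non-superkey — 3NF is violated.
Checking every proper subset of each key, none determines a non-prime attribute — 2NF is satisfied.

2NF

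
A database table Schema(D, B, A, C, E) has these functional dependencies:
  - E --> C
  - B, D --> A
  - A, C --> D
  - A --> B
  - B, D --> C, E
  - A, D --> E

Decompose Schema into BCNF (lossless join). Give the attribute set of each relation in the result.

{A, B}; {A, D, E}; {C, E}

Candidate keys of the original relation: {A, C}, {A, D}, {A, E}, {B, D}.
In {A, B, C, D, E}, {E} is not a superkey ({E}⁺ restricted to this set is {C, E}), so split on E --> C into {C, E} and {A, B, D, E}.
{C, E} is in BCNF.
In {A, B, D, E}, {A} is not a superkey ({A}⁺ restricted to this set is {A, B}), so split on A --> B into {A, B} and {A, D, E}.
{A, B} is in BCNF.
{A, D, E} is in BCNF.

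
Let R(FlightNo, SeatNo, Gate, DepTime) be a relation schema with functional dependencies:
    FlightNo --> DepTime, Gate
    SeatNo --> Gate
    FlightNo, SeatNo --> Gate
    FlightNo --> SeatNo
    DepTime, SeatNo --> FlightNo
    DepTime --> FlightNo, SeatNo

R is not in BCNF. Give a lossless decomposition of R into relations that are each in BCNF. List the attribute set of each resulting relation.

{DepTime, FlightNo, SeatNo}; {Gate, SeatNo}

Candidate keys of the original relation: {DepTime}, {FlightNo}.
{DepTime, FlightNo, Gate, SeatNo}: {SeatNo} determines {Gate, SeatNo} here but is not a superkey — split on SeatNo --> Gate, giving {Gate, SeatNo} and {DepTime, FlightNo, SeatNo}.
{Gate, SeatNo} has no BCNF violation.
{DepTime, FlightNo, SeatNo} has no BCNF violation.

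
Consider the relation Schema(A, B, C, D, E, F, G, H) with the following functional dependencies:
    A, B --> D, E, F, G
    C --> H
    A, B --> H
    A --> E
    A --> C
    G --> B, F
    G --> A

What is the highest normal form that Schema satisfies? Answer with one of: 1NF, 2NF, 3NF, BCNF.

Candidate keys: {A, B}, {G}. Prime attributes: {A, B, G}.
C --> H breaks BCNF: {C}⁺ = {C, H}, so {C} is not a superkey.
C --> H determines the non-prime attribute {H} from a non-superkey — 3NF is violated.
The proper key subset {A} of {A, B} determines non-prime {C, E, H}, so the relation is not even in 2NF.

1NF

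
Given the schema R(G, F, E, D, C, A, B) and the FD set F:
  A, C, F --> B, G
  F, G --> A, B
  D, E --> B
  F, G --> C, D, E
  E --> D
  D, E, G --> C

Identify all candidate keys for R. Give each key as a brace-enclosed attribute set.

{A, C, F}, {F, G}

No FD produces {F}, so it must be in every candidate key.
Closure of {F, G} is {A, B, C, D, E, F, G}, the whole schema; {F, G} is a candidate key.
Closure of {A, C, F} is {A, B, C, D, E, F, G}, the whole schema; {A, C, F} is a candidate key.
No proper subset of any of these is a key, and no other minimal superkey exists.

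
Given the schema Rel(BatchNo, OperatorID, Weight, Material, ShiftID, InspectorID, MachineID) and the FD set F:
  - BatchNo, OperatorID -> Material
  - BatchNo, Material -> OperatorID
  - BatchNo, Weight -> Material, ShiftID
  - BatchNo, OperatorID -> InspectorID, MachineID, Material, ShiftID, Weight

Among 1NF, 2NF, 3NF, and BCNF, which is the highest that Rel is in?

Candidate keys: {BatchNo, Material}, {BatchNo, OperatorID}, {BatchNo, Weight}. Prime attributes: {BatchNo, Material, OperatorID, Weight}.
The left-hand side of every FD is a superkey, so BCNF is satisfied.

BCNF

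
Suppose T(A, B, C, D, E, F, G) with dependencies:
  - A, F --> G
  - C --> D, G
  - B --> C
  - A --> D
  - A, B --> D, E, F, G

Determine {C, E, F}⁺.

{C, D, E, F, G}

Start with {C, E, F}.
C --> D, G applies; add {D, G} → now {C, D, E, F, G}.
No further FD applies.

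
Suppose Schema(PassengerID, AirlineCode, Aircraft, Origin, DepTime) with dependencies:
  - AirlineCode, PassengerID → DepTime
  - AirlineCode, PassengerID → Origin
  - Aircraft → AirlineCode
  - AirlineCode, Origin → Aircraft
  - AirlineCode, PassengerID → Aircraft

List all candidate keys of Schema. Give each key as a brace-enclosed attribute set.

{PassengerID} never appears on the right of any FD, so every key must include it.
Closure of {Aircraft, PassengerID} is {Aircraft, AirlineCode, DepTime, Origin, PassengerID}, the whole schema; {Aircraft, PassengerID} is a candidate key.
Closure of {AirlineCode, PassengerID} is {Aircraft, AirlineCode, DepTime, Origin, PassengerID}, the whole schema; {AirlineCode, PassengerID} is a candidate key.
Any other superkey properly contains one of these, so there are no further candidate keys.

{Aircraft, PassengerID}, {AirlineCode, PassengerID}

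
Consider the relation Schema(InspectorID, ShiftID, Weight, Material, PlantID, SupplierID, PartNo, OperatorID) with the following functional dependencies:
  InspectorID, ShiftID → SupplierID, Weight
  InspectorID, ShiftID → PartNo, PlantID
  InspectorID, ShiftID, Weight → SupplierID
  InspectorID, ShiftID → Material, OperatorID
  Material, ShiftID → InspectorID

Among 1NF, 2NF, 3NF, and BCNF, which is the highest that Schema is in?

Candidate keys: {InspectorID, ShiftID}, {Material, ShiftID}. Prime attributes: {InspectorID, Material, ShiftID}.
Each dependency's left side is a superkey — BCNF holds.

BCNF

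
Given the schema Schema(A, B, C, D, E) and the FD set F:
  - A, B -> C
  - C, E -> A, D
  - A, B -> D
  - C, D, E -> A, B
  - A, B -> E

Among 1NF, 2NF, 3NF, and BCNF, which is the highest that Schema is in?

BCNF

Candidate keys: {A, B}, {C, E}. Prime attributes: {A, B, C, E}.
The left-hand side of every FD is a superkey, so BCNF is satisfied.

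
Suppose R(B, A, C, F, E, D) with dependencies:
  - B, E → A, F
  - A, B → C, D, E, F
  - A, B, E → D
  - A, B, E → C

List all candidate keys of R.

{A, B}, {B, E}

No FD produces {B}, so it must be in every candidate key.
Closure of {A, B} is {A, B, C, D, E, F}, the whole schema; {A, B} is a candidate key.
Closure of {B, E} is {A, B, C, D, E, F}, the whole schema; {B, E} is a candidate key.
Any other superkey properly contains one of these, so there are no further candidate keys.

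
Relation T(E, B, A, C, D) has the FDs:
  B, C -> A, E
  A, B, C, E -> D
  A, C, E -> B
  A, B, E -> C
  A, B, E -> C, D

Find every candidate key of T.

{A, B, E}, {A, C, E}, {B, C}

{B, C}⁺ = {A, B, C, D, E}, which is every attribute, so {B, C} is a candidate key.
{A, B, E}⁺ = {A, B, C, D, E}, which is every attribute, so {A, B, E} is a candidate key.
{A, C, E}⁺ = {A, B, C, D, E}, which is every attribute, so {A, C, E} is a candidate key.
These are minimal and exhaustive — every other superkey contains one of them.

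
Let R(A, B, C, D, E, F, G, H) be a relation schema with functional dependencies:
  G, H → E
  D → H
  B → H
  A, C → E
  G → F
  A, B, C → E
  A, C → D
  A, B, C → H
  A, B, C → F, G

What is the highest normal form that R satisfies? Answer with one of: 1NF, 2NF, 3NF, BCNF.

Candidate key: {A, B, C}. Prime attributes: {A, B, C}.
G, H → E: {G, H}⁺ = {E, F, G, H}, which is not all of the attributes, so the left side is not a superkey — BCNF is violated.
G, H → E determines the non-prime attribute {E} from a non-superkey — 3NF is violated.
Since {B} ⊂ {A, B, C} and {B}⁺ ⊇ {H} with {H} non-prime, there is a partial dependency; 2NF fails.

1NF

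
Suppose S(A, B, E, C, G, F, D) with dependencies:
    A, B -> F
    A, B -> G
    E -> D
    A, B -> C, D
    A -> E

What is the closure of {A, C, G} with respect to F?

{A, C, D, E, G}

Start with {A, C, G}.
A -> E applies; add {E} → now {A, C, E, G}.
E -> D applies; add {D} → now {A, C, D, E, G}.
No further FD applies.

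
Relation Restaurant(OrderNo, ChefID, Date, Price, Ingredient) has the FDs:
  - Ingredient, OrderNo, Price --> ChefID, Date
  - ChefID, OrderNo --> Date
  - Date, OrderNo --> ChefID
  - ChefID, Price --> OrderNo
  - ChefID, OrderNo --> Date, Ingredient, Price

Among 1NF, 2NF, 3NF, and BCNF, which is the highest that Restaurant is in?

Candidate keys: {ChefID, OrderNo}, {ChefID, Price}, {Date, OrderNo}, {Ingredient, OrderNo, Price}. Prime attributes: {ChefID, Date, Ingredient, OrderNo, Price}.
Each dependency's left side is a superkey — BCNF holds.

BCNF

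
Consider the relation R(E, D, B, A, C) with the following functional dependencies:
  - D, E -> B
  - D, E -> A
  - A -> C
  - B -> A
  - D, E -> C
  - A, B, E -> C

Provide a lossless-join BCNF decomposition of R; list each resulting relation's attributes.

Candidate key of the original relation: {D, E}.
In {A, B, C, D, E}, {A} is not a superkey ({A}⁺ restricted to this set is {A, C}), so split on A -> C into {A, C} and {A, B, D, E}.
{A, C}: every determinant is a superkey — BCNF.
In {A, B, D, E}, {B} is not a superkey ({B}⁺ restricted to this set is {A, B}), so split on B -> A into {A, B} and {B, D, E}.
{A, B}: every determinant is a superkey — BCNF.
{B, D, E}: every determinant is a superkey — BCNF.

{A, B}; {A, C}; {B, D, E}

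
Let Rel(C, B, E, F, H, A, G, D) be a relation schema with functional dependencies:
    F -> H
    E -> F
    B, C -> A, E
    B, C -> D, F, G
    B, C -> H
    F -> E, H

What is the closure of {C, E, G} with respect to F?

{C, E, F, G, H}

Start with {C, E, G}.
E -> F applies; add {F} → now {C, E, F, G}.
F -> E, H applies; add {H} → now {C, E, F, G, H}.
No further FD applies.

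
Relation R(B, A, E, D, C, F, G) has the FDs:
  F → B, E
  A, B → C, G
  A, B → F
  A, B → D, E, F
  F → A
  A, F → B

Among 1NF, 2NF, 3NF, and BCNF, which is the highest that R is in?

Candidate keys: {A, B}, {F}. Prime attributes: {A, B, F}.
Every FD has a superkey on the left, so the relation is in BCNF.

BCNF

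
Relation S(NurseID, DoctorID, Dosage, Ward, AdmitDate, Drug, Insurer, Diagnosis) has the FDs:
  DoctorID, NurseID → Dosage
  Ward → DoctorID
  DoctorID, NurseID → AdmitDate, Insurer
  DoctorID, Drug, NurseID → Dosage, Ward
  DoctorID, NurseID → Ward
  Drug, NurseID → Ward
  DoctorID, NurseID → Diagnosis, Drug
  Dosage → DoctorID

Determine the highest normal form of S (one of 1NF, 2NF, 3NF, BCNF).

3NF

Candidate keys: {DoctorID, NurseID}, {Dosage, NurseID}, {Drug, NurseID}, {NurseID, Ward}. Prime attributes: {DoctorID, Dosage, Drug, NurseID, Ward}.
Ward → DoctorID breaks BCNF: {Ward}⁺ = {DoctorID, Ward}, so {Ward} is not a superkey.
But every attribute on its right side ({DoctorID}) is prime, and the same holds for every other non-superkey FD, so 3NF still holds.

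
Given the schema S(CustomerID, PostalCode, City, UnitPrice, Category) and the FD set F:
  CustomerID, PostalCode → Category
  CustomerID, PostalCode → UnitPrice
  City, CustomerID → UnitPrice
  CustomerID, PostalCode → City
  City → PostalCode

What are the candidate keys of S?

{City, CustomerID}, {CustomerID, PostalCode}

Attributes never on any right-hand side: {CustomerID} — every candidate key must contain it.
{City, CustomerID}⁺ = {Category, City, CustomerID, PostalCode, UnitPrice}, which is every attribute, so {City, CustomerID} is a candidate key.
{CustomerID, PostalCode}⁺ = {Category, City, CustomerID, PostalCode, UnitPrice}, which is every attribute, so {CustomerID, PostalCode} is a candidate key.
No proper subset of any of these is a key, and no other minimal superkey exists.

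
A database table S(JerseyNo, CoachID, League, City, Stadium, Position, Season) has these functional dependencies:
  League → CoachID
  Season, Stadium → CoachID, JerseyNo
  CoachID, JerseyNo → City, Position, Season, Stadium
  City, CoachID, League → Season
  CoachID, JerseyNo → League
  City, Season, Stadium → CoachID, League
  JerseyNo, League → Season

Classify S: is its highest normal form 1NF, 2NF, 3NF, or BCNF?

Candidate keys: {City, League, Stadium}, {CoachID, JerseyNo}, {JerseyNo, League}, {Season, Stadium}. Prime attributes: {City, CoachID, JerseyNo, League, Season, Stadium}.
For League → CoachID we have {League}⁺ = {CoachID, League}; {League} is not a superkey, so BCNF fails.
But every attribute on its right side ({CoachID}) is prime, and the same holds for every other non-superkey FD, so 3NF still holds.

3NF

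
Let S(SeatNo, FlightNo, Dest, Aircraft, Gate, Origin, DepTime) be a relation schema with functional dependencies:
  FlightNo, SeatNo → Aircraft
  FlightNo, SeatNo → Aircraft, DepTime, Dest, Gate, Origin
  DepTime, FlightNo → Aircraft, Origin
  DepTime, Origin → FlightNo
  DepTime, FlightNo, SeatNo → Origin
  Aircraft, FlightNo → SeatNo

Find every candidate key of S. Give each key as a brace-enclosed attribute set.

{Aircraft, FlightNo}, {DepTime, FlightNo}, {DepTime, Origin}, {FlightNo, SeatNo}

{Aircraft, FlightNo} is a candidate key since {Aircraft, FlightNo}⁺ = {Aircraft, DepTime, Dest, FlightNo, Gate, Origin, SeatNo} covers every attribute.
{DepTime, FlightNo} is a candidate key since {DepTime, FlightNo}⁺ = {Aircraft, DepTime, Dest, FlightNo, Gate, Origin, SeatNo} covers every attribute.
{DepTime, Origin} is a candidate key since {DepTime, Origin}⁺ = {Aircraft, DepTime, Dest, FlightNo, Gate, Origin, SeatNo} covers every attribute.
{FlightNo, SeatNo} is a candidate key since {FlightNo, SeatNo}⁺ = {Aircraft, DepTime, Dest, FlightNo, Gate, Origin, SeatNo} covers every attribute.
No proper subset of any of these is a key, and no other minimal superkey exists.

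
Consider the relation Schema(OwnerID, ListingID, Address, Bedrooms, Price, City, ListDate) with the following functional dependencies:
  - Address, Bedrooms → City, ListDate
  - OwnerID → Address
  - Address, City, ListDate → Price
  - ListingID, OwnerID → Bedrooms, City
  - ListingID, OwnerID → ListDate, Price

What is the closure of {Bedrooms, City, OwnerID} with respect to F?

{Address, Bedrooms, City, ListDate, OwnerID, Price}

Start with {Bedrooms, City, OwnerID}.
OwnerID → Address applies; add {Address} → now {Address, Bedrooms, City, OwnerID}.
Address, Bedrooms → City, ListDate applies; add {ListDate} → now {Address, Bedrooms, City, ListDate, OwnerID}.
Address, City, ListDate → Price applies; add {Price} → now {Address, Bedrooms, City, ListDate, OwnerID, Price}.
No further FD applies.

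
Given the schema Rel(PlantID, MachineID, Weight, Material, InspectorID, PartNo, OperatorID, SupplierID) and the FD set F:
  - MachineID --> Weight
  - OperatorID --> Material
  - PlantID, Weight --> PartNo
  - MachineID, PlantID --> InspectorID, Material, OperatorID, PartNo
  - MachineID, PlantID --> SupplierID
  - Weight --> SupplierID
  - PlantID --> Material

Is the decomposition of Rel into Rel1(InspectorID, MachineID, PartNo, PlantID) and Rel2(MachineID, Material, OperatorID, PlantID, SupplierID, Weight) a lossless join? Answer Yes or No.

Common attributes: {MachineID, PlantID}; their closure is {InspectorID, MachineID, Material, OperatorID, PartNo, PlantID, SupplierID, Weight}.
This includes all of Rel1, so the common attributes are a superkey of Rel1 — the join is lossless.

Yes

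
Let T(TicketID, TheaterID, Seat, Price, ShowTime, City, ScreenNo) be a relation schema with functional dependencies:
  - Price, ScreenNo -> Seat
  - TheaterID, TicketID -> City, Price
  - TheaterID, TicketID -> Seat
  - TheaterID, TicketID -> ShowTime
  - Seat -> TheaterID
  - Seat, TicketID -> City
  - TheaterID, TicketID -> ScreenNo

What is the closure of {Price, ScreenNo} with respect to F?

Start with {Price, ScreenNo}.
Price, ScreenNo -> Seat applies; add {Seat} → now {Price, ScreenNo, Seat}.
Seat -> TheaterID applies; add {TheaterID} → now {Price, ScreenNo, Seat, TheaterID}.
No further FD applies.

{Price, ScreenNo, Seat, TheaterID}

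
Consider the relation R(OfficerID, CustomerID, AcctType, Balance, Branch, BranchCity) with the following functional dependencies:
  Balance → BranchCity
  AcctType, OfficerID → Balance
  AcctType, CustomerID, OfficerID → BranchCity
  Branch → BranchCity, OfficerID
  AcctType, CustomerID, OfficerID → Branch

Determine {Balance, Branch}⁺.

{Balance, Branch, BranchCity, OfficerID}

Start with {Balance, Branch}.
Balance → BranchCity applies; add {BranchCity} → now {Balance, Branch, BranchCity}.
Branch → BranchCity, OfficerID applies; add {OfficerID} → now {Balance, Branch, BranchCity, OfficerID}.
No further FD applies.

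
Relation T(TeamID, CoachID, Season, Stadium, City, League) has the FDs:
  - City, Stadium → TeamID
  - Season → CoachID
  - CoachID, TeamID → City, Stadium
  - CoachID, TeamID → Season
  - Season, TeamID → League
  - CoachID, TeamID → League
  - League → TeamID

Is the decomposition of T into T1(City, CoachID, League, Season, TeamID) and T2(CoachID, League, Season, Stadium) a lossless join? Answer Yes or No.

Yes

T1 ∩ T2 = {CoachID, League, Season}; its closure under F is {City, CoachID, League, Season, Stadium, TeamID}.
T1 is contained in that closure, so T1 ∩ T2 → T1 holds and the join is lossless.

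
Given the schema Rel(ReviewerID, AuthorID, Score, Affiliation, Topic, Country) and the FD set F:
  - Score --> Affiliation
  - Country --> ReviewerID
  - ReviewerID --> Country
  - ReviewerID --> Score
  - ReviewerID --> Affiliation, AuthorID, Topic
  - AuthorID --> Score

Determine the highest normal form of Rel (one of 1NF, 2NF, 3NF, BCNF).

Candidate keys: {Country}, {ReviewerID}. Prime attributes: {Country, ReviewerID}.
Score --> Affiliation breaks BCNF: {Score}⁺ = {Affiliation, Score}, so {Score} is not a superkey.
Score --> Affiliation has non-prime {Affiliation} on the right and a non-superkey on the left, so 3NF fails.
With only single-attribute keys there can be no partial dependency, so 2NF holds.

2NF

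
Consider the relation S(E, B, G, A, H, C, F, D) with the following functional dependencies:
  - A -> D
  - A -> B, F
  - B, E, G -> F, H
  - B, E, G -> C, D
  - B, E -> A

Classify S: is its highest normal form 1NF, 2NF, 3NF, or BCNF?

Candidate keys: {A, E, G}, {B, E, G}. Prime attributes: {A, B, E, G}.
For A -> D we have {A}⁺ = {A, B, D, F}; {A} is not a superkey, so BCNF fails.
A -> D determines the non-prime attribute {D} from a non-superkey — 3NF is violated.
{A} is a proper subset of the key {A, E, G}, and {A}⁺ contains the non-prime attributes {D, F} — a partial dependency, so 2NF is violated.

1NF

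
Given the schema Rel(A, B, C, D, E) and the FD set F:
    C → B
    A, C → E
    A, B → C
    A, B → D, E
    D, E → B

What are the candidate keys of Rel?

{A, B}, {A, C}, {A, D, E}

Attributes never on any right-hand side: {A} — every candidate key must contain it.
{A, B}⁺ = {A, B, C, D, E}, which is every attribute, so {A, B} is a candidate key.
{A, C}⁺ = {A, B, C, D, E}, which is every attribute, so {A, C} is a candidate key.
{A, D, E}⁺ = {A, B, C, D, E}, which is every attribute, so {A, D, E} is a candidate key.
Any other superkey properly contains one of these, so there are no further candidate keys.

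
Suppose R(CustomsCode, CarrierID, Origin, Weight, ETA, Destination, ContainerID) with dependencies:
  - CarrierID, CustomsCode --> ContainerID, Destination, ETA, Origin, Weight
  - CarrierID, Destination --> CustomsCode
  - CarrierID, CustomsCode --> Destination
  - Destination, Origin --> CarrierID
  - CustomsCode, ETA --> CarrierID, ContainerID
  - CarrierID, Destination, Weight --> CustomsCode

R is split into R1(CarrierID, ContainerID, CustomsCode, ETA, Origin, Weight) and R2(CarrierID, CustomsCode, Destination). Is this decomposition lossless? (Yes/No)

The shared attributes are {CarrierID, CustomsCode} and {CarrierID, CustomsCode}⁺ = {CarrierID, ContainerID, CustomsCode, Destination, ETA, Origin, Weight}.
R1 is contained in that closure, so R1 ∩ R2 --> R1 holds and the join is lossless.

Yes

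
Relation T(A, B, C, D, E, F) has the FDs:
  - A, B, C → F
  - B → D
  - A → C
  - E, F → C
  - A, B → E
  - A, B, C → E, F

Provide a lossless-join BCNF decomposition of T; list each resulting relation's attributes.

Candidate key of the original relation: {A, B}.
In {A, B, C, D, E, F}, {B} is not a superkey ({B}⁺ restricted to this set is {B, D}), so split on B → D into {B, D} and {A, B, C, E, F}.
{B, D} is in BCNF.
In {A, B, C, E, F}, {A} is not a superkey ({A}⁺ restricted to this set is {A, C}), so split on A → C into {A, C} and {A, B, E, F}.
{A, C} is in BCNF.
{A, B, E, F} is in BCNF.

{A, B, E, F}; {A, C}; {B, D}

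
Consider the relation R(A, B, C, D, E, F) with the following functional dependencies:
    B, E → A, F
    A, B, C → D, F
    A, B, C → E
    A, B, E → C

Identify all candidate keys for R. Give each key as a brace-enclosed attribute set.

{A, B, C}, {B, E}

Attributes never on any right-hand side: {B} — every candidate key must contain it.
{B, E}⁺ = {A, B, C, D, E, F}, which is every attribute, so {B, E} is a candidate key.
{A, B, C}⁺ = {A, B, C, D, E, F}, which is every attribute, so {A, B, C} is a candidate key.
Any other superkey properly contains one of these, so there are no further candidate keys.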